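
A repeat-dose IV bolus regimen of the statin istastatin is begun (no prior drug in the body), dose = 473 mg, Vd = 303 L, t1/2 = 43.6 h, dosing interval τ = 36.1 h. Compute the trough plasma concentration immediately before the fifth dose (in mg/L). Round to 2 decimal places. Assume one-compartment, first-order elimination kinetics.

1.81 mg/L

C₀ per dose = Dose / Vd = 473 / 303 = 1.561 mg/L
k = ln2 / t½ = 0.693147 / 43.6 = 0.01590 h⁻¹
Fraction remaining after one interval: r = e^(−kτ) = e^(−0.01590 × 36.1) = 0.5633
Before dose 5, 4 doses have been given (aged 1τ, 2τ, 3τ, 4τ).
C_trough = C₀ × (r + r² + … + r^4) = C₀ × r(1−r^4)/(1−r)
        = 1.561 × 0.5633 × (1 − 0.1007) / (1 − 0.5633) = 1.811 mg/L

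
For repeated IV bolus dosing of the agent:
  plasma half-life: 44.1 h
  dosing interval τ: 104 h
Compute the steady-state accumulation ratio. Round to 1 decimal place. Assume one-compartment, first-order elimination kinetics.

1.2

k = ln2 / t½ = 0.693147 / 44.1 = 0.01572 h⁻¹
e^(−kτ) = e^(−0.01572 × 104) = 0.1950
Accumulation ratio R = 1 / (1 − e^(−kτ)) = 1 / (1 − 0.1950) = 1.242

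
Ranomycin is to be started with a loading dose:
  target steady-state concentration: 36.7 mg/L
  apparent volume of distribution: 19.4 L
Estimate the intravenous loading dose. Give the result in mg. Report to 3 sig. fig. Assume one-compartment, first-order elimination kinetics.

LD = Css × Vd = 36.7 × 19.4 = 712.0 mg

712 mg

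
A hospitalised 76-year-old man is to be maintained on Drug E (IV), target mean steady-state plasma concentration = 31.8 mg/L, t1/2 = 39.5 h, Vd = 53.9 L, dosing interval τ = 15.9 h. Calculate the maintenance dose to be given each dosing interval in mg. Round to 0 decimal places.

478 mg

k = ln2 / t½ = 0.693147 / 39.5 = 0.01755 h⁻¹
CL = k × Vd = 0.01755 × 53.9 = 0.9459 L/h
At steady state, Dose/τ = Css × CL.
Dose = Css × CL × τ = 31.8 × 0.9459 × 15.9 = 478.3 mg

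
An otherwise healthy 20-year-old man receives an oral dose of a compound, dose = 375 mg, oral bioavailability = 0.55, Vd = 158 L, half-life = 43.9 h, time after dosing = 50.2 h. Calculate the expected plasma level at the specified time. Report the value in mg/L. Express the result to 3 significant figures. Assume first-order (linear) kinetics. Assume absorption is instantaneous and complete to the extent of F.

0.591 mg/L

Amount reaching circulation = F × Dose = 0.55 × 375.0 = 206.3 mg
C₀ = F·Dose / Vd = 206.3 / 158 = 1.306 mg/L
k = ln2 / t½ = 0.693147 / 43.9 = 0.01579 h⁻¹
C = C₀ · e^(−k·t) = 1.306 × e^(−0.01579 × 50.2)
  = 1.306 × 0.4526 = 0.5911 mg/L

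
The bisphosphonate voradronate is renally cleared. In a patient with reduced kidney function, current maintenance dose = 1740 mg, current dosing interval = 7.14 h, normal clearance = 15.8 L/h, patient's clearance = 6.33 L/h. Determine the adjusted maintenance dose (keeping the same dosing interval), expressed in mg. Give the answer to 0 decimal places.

To keep the same average steady-state level, dosing rate must scale with clearance.
CL ratio = 6.33 / 15.8 = 0.4006
New dose (same interval) = 1740 × 0.4006 = 697.0 mg

697 mg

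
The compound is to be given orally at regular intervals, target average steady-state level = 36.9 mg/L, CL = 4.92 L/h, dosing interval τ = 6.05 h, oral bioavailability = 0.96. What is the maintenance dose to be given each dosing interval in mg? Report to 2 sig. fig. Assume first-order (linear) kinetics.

At steady state, F × (Dose/τ) = Css × CL.
Dose = Css × CL × τ / F = 36.9 × 4.920 × 6.05 / 0.96 = 1144 mg

1100 mg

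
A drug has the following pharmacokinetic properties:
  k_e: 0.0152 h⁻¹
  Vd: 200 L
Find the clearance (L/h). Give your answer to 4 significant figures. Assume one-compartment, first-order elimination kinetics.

3.040 L/h

CL = k × Vd = 0.0152 × 200 = 3.040 L/h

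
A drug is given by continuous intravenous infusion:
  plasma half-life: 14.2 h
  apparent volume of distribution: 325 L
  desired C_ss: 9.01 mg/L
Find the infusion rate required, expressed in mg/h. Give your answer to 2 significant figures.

140 mg/h

k = ln2 / t½ = 0.693147 / 14.2 = 0.04881 h⁻¹
CL = k × Vd = 0.04881 × 325 = 15.86 L/h
At steady state, infusion rate R₀ = Css × CL = 9.01 × 15.86 = 142.9 mg/h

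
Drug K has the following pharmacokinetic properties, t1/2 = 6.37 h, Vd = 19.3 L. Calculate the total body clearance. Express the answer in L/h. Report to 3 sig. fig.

2.10 L/h

k = ln2 / t½ = 0.693147 / 6.37 = 0.1088 h⁻¹
CL = k × Vd = 0.1088 × 19.3 = 2.100 L/h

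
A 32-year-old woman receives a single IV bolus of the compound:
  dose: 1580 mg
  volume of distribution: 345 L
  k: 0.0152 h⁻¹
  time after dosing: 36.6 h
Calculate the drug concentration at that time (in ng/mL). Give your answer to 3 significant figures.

C₀ = Dose / Vd = 1580 / 345 = 4.580 mg/L
C = C₀ · e^(−k·t) = 4.580 × e^(−0.01520 × 36.6)
  = 4.580 × 0.5733 = 2.626 mg/L
Convert: 2.626 mg/L × 1000 = 2626 ng/mL

2630 ng/mL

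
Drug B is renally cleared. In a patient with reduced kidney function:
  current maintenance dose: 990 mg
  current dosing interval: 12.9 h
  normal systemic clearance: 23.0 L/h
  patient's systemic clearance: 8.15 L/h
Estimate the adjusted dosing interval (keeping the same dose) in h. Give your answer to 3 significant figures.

36.4 h

To keep the same average steady-state level, dosing rate must scale with clearance.
CL ratio = 8.15 / 23.0 = 0.3543
New interval (same dose) = 12.9 / 0.3543 = 36.41 h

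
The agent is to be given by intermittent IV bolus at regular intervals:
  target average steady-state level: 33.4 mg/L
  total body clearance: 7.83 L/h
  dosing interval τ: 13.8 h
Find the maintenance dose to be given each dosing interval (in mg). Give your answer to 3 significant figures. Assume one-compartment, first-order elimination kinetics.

3610 mg

At steady state, Dose/τ = Css × CL.
Dose = Css × CL × τ = 33.4 × 7.830 × 13.8 = 3609 mg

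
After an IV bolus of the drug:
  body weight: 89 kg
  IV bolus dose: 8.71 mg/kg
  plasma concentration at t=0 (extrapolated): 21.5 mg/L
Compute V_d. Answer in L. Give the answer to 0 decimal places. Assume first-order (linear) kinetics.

36 L

Dose = 8.71 × 89 = 775.2 mg
Vd = Dose / C₀ = 775.2 / 21.5 = 36.06 L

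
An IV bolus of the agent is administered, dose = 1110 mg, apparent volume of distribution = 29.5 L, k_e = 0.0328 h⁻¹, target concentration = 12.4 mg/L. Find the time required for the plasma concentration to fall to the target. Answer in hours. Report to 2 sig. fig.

34 h

C₀ = Dose / Vd = 1110 / 29.5 = 37.63 mg/L
t = ln(C₀ / C) / k = ln(37.63 / 12.4) / 0.03280
  = ln(3.035) / 0.03280 = 1.110 / 0.03280 = 33.84 h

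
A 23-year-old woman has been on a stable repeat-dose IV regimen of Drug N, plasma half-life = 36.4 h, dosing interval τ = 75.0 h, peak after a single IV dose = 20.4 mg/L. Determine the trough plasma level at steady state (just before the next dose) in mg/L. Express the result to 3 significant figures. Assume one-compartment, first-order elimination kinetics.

k = ln2 / t½ = 0.693147 / 36.4 = 0.01904 h⁻¹
e^(−kτ) = e^(−0.01904 × 75.0) = 0.2398
Accumulation ratio R = 1 / (1 − e^(−kτ)) = 1 / (1 − 0.2398) = 1.315
Steady-state trough = C₀ × R × e^(−kτ) = 20.4 × 1.315 × 0.2398 = 6.433 mg/L

6.43 mg/L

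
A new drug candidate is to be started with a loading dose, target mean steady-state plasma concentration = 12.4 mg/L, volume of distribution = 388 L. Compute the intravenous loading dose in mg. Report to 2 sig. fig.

4800 mg

LD = Css × Vd = 12.4 × 388 = 4811 mg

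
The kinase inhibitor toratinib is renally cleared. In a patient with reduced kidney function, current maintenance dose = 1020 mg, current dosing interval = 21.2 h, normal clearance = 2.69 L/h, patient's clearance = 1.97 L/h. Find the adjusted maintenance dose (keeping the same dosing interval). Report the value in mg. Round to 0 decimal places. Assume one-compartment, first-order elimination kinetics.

To keep the same average steady-state level, dosing rate must scale with clearance.
CL ratio = 1.97 / 2.69 = 0.7323
New dose (same interval) = 1020 × 0.7323 = 746.9 mg

747 mg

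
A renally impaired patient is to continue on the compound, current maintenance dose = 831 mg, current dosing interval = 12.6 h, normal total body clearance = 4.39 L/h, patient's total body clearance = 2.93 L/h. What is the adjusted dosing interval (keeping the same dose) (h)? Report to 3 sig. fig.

To keep the same average steady-state level, dosing rate must scale with clearance.
CL ratio = 2.93 / 4.39 = 0.6674
New interval (same dose) = 12.6 / 0.6674 = 18.88 h

18.9 h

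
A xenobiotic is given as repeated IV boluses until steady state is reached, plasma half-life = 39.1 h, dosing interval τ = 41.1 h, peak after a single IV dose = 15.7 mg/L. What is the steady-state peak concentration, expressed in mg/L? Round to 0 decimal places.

k = ln2 / t½ = 0.693147 / 39.1 = 0.01773 h⁻¹
e^(−kτ) = e^(−0.01773 × 41.1) = 0.4825
Accumulation ratio R = 1 / (1 − e^(−kτ)) = 1 / (1 − 0.4825) = 1.932
Steady-state peak = C₀ × R = 15.7 × 1.932 = 30.33 mg/L

30 mg/L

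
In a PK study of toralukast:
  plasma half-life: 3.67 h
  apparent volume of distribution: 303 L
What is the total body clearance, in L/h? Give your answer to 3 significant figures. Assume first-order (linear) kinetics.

57.2 L/h

k = ln2 / t½ = 0.693147 / 3.67 = 0.1889 h⁻¹
CL = k × Vd = 0.1889 × 303 = 57.24 L/h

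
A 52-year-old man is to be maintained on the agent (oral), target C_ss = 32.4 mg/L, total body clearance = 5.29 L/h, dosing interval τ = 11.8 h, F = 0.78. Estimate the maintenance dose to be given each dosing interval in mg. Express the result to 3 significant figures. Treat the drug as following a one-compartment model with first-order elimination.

2590 mg

At steady state, F × (Dose/τ) = Css × CL.
Dose = Css × CL × τ / F = 32.4 × 5.290 × 11.8 / 0.78 = 2593 mg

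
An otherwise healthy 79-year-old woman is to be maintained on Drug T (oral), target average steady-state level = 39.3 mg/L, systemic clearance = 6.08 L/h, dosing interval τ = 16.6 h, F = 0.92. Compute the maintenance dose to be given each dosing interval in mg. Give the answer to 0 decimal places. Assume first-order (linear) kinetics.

At steady state, F × (Dose/τ) = Css × CL.
Dose = Css × CL × τ / F = 39.3 × 6.080 × 16.6 / 0.92 = 4311 mg

4311 mg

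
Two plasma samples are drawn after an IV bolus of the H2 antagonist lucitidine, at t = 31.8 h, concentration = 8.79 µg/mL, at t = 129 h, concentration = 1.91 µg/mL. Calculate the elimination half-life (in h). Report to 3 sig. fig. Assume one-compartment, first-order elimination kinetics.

k = ln(C₁/C₂) / (t₂ − t₁) = ln(8.79/1.91) / (129 − 31.8)
  = 1.527 / 97.20 = 0.01571 h⁻¹
t½ = ln2 / k = 0.693147 / 0.01571 = 44.12 h

44.1 h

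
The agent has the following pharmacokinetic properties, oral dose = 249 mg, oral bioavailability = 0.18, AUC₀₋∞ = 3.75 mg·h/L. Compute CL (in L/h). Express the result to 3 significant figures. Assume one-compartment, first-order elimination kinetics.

12.0 L/h

CL = F·Dose / AUC = 0.18 × 249 / 3.75 = 11.95 L/h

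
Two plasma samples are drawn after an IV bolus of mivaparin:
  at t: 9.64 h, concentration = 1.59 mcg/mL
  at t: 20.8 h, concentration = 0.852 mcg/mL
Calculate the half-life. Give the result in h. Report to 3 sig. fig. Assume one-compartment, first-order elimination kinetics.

k = ln(C₁/C₂) / (t₂ − t₁) = ln(1.59/0.852) / (20.8 − 9.64)
  = 0.6239 / 11.16 = 0.05591 h⁻¹
t½ = ln2 / k = 0.693147 / 0.05591 = 12.40 h

12.4 h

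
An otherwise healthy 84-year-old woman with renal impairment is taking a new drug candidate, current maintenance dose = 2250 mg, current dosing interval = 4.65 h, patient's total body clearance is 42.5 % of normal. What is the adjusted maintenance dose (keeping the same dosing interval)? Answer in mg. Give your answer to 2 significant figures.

To keep the same average steady-state level, dosing rate must scale with clearance.
CL ratio = 42.5 / 100 = 0.4250
New dose (same interval) = 2250 × 0.4250 = 956.3 mg

960 mg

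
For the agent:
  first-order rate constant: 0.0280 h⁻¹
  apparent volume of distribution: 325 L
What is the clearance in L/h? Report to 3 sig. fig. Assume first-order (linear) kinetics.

CL = k × Vd = 0.0280 × 325 = 9.100 L/h

9.10 L/h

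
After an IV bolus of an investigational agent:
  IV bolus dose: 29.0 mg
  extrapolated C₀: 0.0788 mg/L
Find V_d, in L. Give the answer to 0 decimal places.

Vd = Dose / C₀ = 29.00 / 0.0788 = 368.0 L

368 L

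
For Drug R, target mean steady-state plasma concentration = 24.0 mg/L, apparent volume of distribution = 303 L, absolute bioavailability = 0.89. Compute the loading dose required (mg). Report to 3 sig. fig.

LD = Css × Vd / F = 24.0 × 303 / 0.89 = 8171 mg

8170 mg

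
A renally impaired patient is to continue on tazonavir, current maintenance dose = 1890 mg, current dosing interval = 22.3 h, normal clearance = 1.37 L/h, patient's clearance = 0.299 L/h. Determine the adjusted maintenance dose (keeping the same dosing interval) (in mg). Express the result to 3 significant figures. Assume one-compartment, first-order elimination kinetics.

To keep the same average steady-state level, dosing rate must scale with clearance.
CL ratio = 0.299 / 1.37 = 0.2182
New dose (same interval) = 1890 × 0.2182 = 412.4 mg

412 mg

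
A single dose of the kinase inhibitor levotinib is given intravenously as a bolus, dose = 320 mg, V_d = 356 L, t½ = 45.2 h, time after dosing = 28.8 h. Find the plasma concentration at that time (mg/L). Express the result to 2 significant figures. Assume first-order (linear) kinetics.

C₀ = Dose / Vd = 320.0 / 356 = 0.8989 mg/L
k = ln2 / t½ = 0.693147 / 45.2 = 0.01534 h⁻¹
C = C₀ · e^(−k·t) = 0.8989 × e^(−0.01534 × 28.8)
  = 0.8989 × 0.6429 = 0.5779 mg/L

0.58 mg/L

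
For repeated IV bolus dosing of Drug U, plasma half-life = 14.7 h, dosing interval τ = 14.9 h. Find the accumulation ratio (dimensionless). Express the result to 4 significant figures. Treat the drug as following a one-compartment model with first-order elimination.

1.981

k = ln2 / t½ = 0.693147 / 14.7 = 0.04715 h⁻¹
e^(−kτ) = e^(−0.04715 × 14.9) = 0.4953
Accumulation ratio R = 1 / (1 − e^(−kτ)) = 1 / (1 − 0.4953) = 1.981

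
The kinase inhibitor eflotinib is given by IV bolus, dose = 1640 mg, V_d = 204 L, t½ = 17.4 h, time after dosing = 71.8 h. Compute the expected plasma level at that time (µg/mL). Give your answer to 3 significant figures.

C₀ = Dose / Vd = 1640 / 204 = 8.039 mg/L
k = ln2 / t½ = 0.693147 / 17.4 = 0.03984 h⁻¹
C = C₀ · e^(−k·t) = 8.039 × e^(−0.03984 × 71.8)
  = 8.039 × 0.05724 = 0.4602 mg/L
(0.4602 mg/L = 0.4602 µg/mL)

0.460 µg/mL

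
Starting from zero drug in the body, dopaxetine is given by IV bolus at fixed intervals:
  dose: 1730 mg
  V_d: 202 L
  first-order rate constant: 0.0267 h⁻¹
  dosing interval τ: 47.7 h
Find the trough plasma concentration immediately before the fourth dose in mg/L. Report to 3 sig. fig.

3.25 mg/L

C₀ per dose = Dose / Vd = 1730 / 202 = 8.564 mg/L
Fraction remaining after one interval: r = e^(−kτ) = e^(−0.02670 × 47.7) = 0.2798
Before dose 4, 3 doses have been given (aged 1τ, 2τ, 3τ).
C_trough = C₀ × (r + r² + … + r^3) = C₀ × r(1−r^3)/(1−r)
        = 8.564 × 0.2798 × (1 − 0.02190) / (1 − 0.2798) = 3.254 mg/L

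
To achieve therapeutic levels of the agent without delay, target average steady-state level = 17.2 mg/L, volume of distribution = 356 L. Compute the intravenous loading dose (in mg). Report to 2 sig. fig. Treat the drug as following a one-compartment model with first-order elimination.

LD = Css × Vd = 17.2 × 356 = 6123 mg

6100 mg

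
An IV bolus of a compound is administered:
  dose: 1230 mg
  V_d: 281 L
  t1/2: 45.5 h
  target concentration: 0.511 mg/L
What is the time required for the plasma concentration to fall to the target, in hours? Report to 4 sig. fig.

141.0 h

C₀ = Dose / Vd = 1230 / 281 = 4.377 mg/L
k = ln2 / t½ = 0.693147 / 45.5 = 0.01523 h⁻¹
t = ln(C₀ / C) / k = ln(4.377 / 0.511) / 0.01523
  = ln(8.566) / 0.01523 = 2.148 / 0.01523 = 141.0 h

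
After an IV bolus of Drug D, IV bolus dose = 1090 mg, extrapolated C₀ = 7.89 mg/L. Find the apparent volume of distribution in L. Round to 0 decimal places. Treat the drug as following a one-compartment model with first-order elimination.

138 L

Vd = Dose / C₀ = 1090 / 7.89 = 138.1 L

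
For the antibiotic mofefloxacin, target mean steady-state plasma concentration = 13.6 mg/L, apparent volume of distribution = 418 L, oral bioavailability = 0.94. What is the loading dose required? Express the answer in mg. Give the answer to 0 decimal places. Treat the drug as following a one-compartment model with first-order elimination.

LD = Css × Vd / F = 13.6 × 418 / 0.94 = 6048 mg

6048 mg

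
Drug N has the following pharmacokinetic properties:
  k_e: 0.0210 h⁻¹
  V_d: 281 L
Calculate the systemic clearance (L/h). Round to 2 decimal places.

5.90 L/h

CL = k × Vd = 0.0210 × 281 = 5.901 L/h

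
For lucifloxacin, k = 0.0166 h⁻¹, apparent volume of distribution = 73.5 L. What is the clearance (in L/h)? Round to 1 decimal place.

CL = k × Vd = 0.0166 × 73.5 = 1.220 L/h

1.2 L/h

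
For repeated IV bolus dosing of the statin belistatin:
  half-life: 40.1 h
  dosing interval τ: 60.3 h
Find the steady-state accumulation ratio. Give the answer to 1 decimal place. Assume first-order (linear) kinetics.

k = ln2 / t½ = 0.693147 / 40.1 = 0.01729 h⁻¹
e^(−kτ) = e^(−0.01729 × 60.3) = 0.3525
Accumulation ratio R = 1 / (1 − e^(−kτ)) = 1 / (1 − 0.3525) = 1.544

1.5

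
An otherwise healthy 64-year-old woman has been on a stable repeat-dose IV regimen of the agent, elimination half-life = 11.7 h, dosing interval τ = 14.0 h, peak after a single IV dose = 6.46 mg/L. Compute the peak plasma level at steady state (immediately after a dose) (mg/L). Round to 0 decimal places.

11 mg/L

k = ln2 / t½ = 0.693147 / 11.7 = 0.05924 h⁻¹
e^(−kτ) = e^(−0.05924 × 14.0) = 0.4363
Accumulation ratio R = 1 / (1 − e^(−kτ)) = 1 / (1 − 0.4363) = 1.774
Steady-state peak = C₀ × R = 6.46 × 1.774 = 11.46 mg/L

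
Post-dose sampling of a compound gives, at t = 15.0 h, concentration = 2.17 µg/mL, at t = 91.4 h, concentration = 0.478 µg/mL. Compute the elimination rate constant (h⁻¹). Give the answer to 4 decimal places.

k = ln(C₁/C₂) / (t₂ − t₁) = ln(2.17/0.478) / (91.4 − 15.0)
  = 1.513 / 76.40 = 0.01980 h⁻¹

0.0198 h⁻¹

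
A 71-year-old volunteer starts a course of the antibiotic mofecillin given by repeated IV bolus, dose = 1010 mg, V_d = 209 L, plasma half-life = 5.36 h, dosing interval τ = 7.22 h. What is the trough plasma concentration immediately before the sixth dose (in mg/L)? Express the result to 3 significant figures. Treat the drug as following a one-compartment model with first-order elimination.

3.10 mg/L

C₀ per dose = Dose / Vd = 1010 / 209 = 4.833 mg/L
k = ln2 / t½ = 0.693147 / 5.36 = 0.1293 h⁻¹
Fraction remaining after one interval: r = e^(−kτ) = e^(−0.1293 × 7.22) = 0.3932
Before dose 6, 5 doses have been given (aged 1τ, 2τ, 3τ, 4τ, 5τ).
C_trough = C₀ × (r + r² + … + r^5) = C₀ × r(1−r^5)/(1−r)
        = 4.833 × 0.3932 × (1 − 0.009399) / (1 − 0.3932) = 3.102 mg/L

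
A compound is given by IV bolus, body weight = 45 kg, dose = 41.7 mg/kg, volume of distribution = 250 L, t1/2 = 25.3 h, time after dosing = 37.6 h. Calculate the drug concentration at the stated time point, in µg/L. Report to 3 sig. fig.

Total dose = 41.7 × 45 = 1877 mg
C₀ = Dose / Vd = 1877 / 250 = 7.508 mg/L
k = ln2 / t½ = 0.693147 / 25.3 = 0.02740 h⁻¹
C = C₀ · e^(−k·t) = 7.508 × e^(−0.02740 × 37.6)
  = 7.508 × 0.3569 = 2.680 mg/L
Convert: 2.680 mg/L × 1000 = 2680 µg/L

2680 µg/L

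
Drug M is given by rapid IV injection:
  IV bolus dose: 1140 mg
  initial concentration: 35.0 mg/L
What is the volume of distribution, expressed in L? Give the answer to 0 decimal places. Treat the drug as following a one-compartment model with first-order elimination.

33 L

Vd = Dose / C₀ = 1140 / 35.0 = 32.57 L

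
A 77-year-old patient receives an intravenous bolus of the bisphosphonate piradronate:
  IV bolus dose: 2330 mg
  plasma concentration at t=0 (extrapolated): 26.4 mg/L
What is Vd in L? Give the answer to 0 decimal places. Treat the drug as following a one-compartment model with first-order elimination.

88 L

Vd = Dose / C₀ = 2330 / 26.4 = 88.26 L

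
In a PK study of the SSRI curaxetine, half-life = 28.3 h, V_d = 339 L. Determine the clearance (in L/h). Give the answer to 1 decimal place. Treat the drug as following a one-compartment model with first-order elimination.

k = ln2 / t½ = 0.693147 / 28.3 = 0.02449 h⁻¹
CL = k × Vd = 0.02449 × 339 = 8.302 L/h

8.3 L/h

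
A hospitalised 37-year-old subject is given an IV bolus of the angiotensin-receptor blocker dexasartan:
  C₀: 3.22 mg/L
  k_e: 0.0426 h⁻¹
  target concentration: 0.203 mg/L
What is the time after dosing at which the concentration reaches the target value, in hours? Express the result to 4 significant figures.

64.88 h

t = ln(C₀ / C) / k = ln(3.220 / 0.203) / 0.04260
  = ln(15.86) / 0.04260 = 2.764 / 0.04260 = 64.88 h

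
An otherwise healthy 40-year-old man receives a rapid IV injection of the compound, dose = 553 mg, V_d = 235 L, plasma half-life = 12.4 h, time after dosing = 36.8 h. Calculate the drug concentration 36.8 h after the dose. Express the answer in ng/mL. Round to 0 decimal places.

C₀ = Dose / Vd = 553.0 / 235 = 2.353 mg/L
k = ln2 / t½ = 0.693147 / 12.4 = 0.05590 h⁻¹
C = C₀ · e^(−k·t) = 2.353 × e^(−0.05590 × 36.8)
  = 2.353 × 0.1278 = 0.3007 mg/L
Convert: 0.3007 mg/L × 1000 = 300.7 ng/mL

301 ng/mL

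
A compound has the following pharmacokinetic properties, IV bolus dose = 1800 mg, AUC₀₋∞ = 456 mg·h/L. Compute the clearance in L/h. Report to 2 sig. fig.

CL = Dose / AUC = 1800 / 456 = 3.947 L/h

3.9 L/h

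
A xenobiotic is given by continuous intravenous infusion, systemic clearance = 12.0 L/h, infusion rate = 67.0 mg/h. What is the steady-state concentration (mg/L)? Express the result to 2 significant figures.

5.6 mg/L

At steady state Css = R₀ / CL = 67.0 / 12.00 = 5.583 mg/L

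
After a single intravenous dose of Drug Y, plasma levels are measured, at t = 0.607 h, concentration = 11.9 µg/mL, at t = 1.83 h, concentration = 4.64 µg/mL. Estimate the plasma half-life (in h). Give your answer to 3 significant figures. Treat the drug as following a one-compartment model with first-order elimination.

k = ln(C₁/C₂) / (t₂ − t₁) = ln(11.9/4.64) / (1.83 − 0.607)
  = 0.9418 / 1.223 = 0.7701 h⁻¹
t½ = ln2 / k = 0.693147 / 0.7701 = 0.9001 h

0.900 h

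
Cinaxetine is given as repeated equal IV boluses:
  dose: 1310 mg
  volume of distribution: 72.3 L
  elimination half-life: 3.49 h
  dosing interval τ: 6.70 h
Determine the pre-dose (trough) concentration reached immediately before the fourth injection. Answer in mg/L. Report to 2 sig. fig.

C₀ per dose = Dose / Vd = 1310 / 72.3 = 18.12 mg/L
k = ln2 / t½ = 0.693147 / 3.49 = 0.1986 h⁻¹
Fraction remaining after one interval: r = e^(−kτ) = e^(−0.1986 × 6.70) = 0.2643
Before dose 4, 3 doses have been given (aged 1τ, 2τ, 3τ).
C_trough = C₀ × (r + r² + … + r^3) = C₀ × r(1−r^3)/(1−r)
        = 18.12 × 0.2643 × (1 − 0.01846) / (1 − 0.2643) = 6.389 mg/L

6.4 mg/L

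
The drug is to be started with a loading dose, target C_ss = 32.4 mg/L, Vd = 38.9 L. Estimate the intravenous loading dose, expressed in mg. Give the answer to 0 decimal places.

LD = Css × Vd = 32.4 × 38.9 = 1260 mg

1260 mg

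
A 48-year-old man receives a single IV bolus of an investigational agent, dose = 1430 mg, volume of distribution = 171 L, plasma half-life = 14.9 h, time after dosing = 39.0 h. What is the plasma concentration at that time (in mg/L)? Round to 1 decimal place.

1.4 mg/L

C₀ = Dose / Vd = 1430 / 171 = 8.363 mg/L
k = ln2 / t½ = 0.693147 / 14.9 = 0.04652 h⁻¹
C = C₀ · e^(−k·t) = 8.363 × e^(−0.04652 × 39.0)
  = 8.363 × 0.1630 = 1.363 mg/L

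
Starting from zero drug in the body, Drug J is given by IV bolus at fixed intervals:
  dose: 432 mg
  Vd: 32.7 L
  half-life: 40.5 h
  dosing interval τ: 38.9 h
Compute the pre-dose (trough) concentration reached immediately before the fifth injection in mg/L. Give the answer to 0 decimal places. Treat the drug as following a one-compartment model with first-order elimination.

13 mg/L

C₀ per dose = Dose / Vd = 432 / 32.7 = 13.21 mg/L
k = ln2 / t½ = 0.693147 / 40.5 = 0.01711 h⁻¹
Fraction remaining after one interval: r = e^(−kτ) = e^(−0.01711 × 38.9) = 0.5140
Before dose 5, 4 doses have been given (aged 1τ, 2τ, 3τ, 4τ).
C_trough = C₀ × (r + r² + … + r^4) = C₀ × r(1−r^4)/(1−r)
        = 13.21 × 0.5140 × (1 − 0.06980) / (1 − 0.5140) = 13.00 mg/L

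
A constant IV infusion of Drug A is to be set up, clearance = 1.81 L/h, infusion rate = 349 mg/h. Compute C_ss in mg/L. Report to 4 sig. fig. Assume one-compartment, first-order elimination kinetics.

192.8 mg/L

At steady state Css = R₀ / CL = 349 / 1.810 = 192.8 mg/L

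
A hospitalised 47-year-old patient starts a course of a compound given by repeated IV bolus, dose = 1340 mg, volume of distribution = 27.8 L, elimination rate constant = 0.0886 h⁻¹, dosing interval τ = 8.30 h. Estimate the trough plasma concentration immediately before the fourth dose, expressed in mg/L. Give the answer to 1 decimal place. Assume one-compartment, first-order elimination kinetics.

C₀ per dose = Dose / Vd = 1340 / 27.8 = 48.20 mg/L
Fraction remaining after one interval: r = e^(−kτ) = e^(−0.08860 × 8.30) = 0.4793
Before dose 4, 3 doses have been given (aged 1τ, 2τ, 3τ).
C_trough = C₀ × (r + r² + … + r^3) = C₀ × r(1−r^3)/(1−r)
        = 48.20 × 0.4793 × (1 − 0.1101) / (1 − 0.4793) = 39.48 mg/L

39.5 mg/L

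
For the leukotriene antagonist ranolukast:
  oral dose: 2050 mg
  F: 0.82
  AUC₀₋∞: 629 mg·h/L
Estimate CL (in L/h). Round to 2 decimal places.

2.67 L/h

CL = F·Dose / AUC = 0.82 × 2050 / 629 = 2.672 L/h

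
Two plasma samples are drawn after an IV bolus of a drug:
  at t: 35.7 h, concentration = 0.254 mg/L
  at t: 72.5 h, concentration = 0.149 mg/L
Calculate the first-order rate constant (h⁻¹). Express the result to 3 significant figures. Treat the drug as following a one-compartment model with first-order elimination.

0.0145 h⁻¹

k = ln(C₁/C₂) / (t₂ − t₁) = ln(0.254/0.149) / (72.5 − 35.7)
  = 0.5334 / 36.80 = 0.01449 h⁻¹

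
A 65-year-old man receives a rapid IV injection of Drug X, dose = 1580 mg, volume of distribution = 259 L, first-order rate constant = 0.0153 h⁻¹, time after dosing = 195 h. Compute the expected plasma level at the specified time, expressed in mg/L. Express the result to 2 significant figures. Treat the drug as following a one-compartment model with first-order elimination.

C₀ = Dose / Vd = 1580 / 259 = 6.100 mg/L
C = C₀ · e^(−k·t) = 6.100 × e^(−0.01530 × 195)
  = 6.100 × 0.05062 = 0.3088 mg/L

0.31 mg/L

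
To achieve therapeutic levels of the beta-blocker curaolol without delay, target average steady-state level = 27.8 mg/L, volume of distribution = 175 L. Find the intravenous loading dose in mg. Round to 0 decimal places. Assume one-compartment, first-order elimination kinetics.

4865 mg

LD = Css × Vd = 27.8 × 175 = 4865 mg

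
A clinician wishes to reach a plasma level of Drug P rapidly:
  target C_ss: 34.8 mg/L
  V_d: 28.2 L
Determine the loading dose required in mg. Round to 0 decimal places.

LD = Css × Vd = 34.8 × 28.2 = 981.4 mg

981 mg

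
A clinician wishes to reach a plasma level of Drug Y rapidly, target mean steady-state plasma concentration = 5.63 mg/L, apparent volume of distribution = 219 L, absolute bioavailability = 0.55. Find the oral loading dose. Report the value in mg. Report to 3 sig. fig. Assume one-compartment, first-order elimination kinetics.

LD = Css × Vd / F = 5.63 × 219 / 0.55 = 2242 mg

2240 mg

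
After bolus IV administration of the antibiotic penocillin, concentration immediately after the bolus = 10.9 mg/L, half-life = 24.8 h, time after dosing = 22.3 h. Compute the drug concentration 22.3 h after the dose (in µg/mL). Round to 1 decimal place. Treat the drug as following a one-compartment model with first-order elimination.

5.8 µg/mL

k = ln2 / t½ = 0.693147 / 24.8 = 0.02795 h⁻¹
C = C₀ · e^(−k·t) = 10.90 × e^(−0.02795 × 22.3)
  = 10.90 × 0.5362 = 5.845 mg/L
(5.845 mg/L = 5.845 µg/mL)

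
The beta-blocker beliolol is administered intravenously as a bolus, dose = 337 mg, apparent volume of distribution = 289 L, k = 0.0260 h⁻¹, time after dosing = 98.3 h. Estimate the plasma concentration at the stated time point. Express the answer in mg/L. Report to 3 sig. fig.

C₀ = Dose / Vd = 337.0 / 289 = 1.166 mg/L
C = C₀ · e^(−k·t) = 1.166 × e^(−0.02600 × 98.3)
  = 1.166 × 0.07763 = 0.09052 mg/L

0.0905 mg/L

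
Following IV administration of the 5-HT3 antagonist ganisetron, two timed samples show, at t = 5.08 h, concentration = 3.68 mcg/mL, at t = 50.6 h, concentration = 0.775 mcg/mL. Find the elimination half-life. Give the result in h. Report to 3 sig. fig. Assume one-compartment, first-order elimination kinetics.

20.3 h

k = ln(C₁/C₂) / (t₂ − t₁) = ln(3.68/0.775) / (50.6 − 5.08)
  = 1.558 / 45.52 = 0.03423 h⁻¹
t½ = ln2 / k = 0.693147 / 0.03423 = 20.25 h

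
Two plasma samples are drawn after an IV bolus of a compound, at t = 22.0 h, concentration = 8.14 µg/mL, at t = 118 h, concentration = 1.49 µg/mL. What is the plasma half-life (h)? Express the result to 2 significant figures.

k = ln(C₁/C₂) / (t₂ − t₁) = ln(8.14/1.49) / (118 − 22.0)
  = 1.698 / 96.00 = 0.01769 h⁻¹
t½ = ln2 / k = 0.693147 / 0.01769 = 39.18 h

39 h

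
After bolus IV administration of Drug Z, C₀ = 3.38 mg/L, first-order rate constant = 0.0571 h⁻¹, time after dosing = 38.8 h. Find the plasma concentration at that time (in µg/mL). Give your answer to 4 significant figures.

0.3688 µg/mL

C = C₀ · e^(−k·t) = 3.380 × e^(−0.05710 × 38.8)
  = 3.380 × 0.1091 = 0.3688 mg/L
(0.3688 mg/L = 0.3688 µg/mL)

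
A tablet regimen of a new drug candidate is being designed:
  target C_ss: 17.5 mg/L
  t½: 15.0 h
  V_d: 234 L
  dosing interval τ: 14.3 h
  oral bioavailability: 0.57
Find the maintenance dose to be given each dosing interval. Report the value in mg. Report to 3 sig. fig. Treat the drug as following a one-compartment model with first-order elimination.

k = ln2 / t½ = 0.693147 / 15.0 = 0.04621 h⁻¹
CL = k × Vd = 0.04621 × 234 = 10.81 L/h
At steady state, F × (Dose/τ) = Css × CL.
Dose = Css × CL × τ / F = 17.5 × 10.81 × 14.3 / 0.57 = 4746 mg

4750 mg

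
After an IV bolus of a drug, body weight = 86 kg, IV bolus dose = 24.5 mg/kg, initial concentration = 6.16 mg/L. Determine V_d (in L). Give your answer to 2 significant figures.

Dose = 24.5 × 86 = 2107 mg
Vd = Dose / C₀ = 2107 / 6.16 = 342.0 L

340 L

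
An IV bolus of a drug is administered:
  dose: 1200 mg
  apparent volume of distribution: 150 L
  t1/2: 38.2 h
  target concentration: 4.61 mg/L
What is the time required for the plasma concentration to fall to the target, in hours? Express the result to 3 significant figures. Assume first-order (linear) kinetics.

C₀ = Dose / Vd = 1200 / 150 = 8.000 mg/L
k = ln2 / t½ = 0.693147 / 38.2 = 0.01815 h⁻¹
t = ln(C₀ / C) / k = ln(8.000 / 4.61) / 0.01815
  = ln(1.735) / 0.01815 = 0.5510 / 0.01815 = 30.36 h

30.4 h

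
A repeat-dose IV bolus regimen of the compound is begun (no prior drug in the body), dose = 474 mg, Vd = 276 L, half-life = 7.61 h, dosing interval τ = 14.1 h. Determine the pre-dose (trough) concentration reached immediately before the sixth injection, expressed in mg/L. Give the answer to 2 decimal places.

C₀ per dose = Dose / Vd = 474 / 276 = 1.717 mg/L
k = ln2 / t½ = 0.693147 / 7.61 = 0.09108 h⁻¹
Fraction remaining after one interval: r = e^(−kτ) = e^(−0.09108 × 14.1) = 0.2769
Before dose 6, 5 doses have been given (aged 1τ, 2τ, 3τ, 4τ, 5τ).
C_trough = C₀ × (r + r² + … + r^5) = C₀ × r(1−r^5)/(1−r)
        = 1.717 × 0.2769 × (1 − 0.001628) / (1 − 0.2769) = 0.6564 mg/L

0.66 mg/L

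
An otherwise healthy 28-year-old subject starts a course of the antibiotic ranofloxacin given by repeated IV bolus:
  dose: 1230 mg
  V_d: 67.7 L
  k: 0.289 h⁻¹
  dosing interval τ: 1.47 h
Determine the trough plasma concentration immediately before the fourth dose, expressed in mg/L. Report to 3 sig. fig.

24.7 mg/L

C₀ per dose = Dose / Vd = 1230 / 67.7 = 18.17 mg/L
Fraction remaining after one interval: r = e^(−kτ) = e^(−0.2890 × 1.47) = 0.6539
Before dose 4, 3 doses have been given (aged 1τ, 2τ, 3τ).
C_trough = C₀ × (r + r² + … + r^3) = C₀ × r(1−r^3)/(1−r)
        = 18.17 × 0.6539 × (1 − 0.2796) / (1 − 0.6539) = 24.73 mg/L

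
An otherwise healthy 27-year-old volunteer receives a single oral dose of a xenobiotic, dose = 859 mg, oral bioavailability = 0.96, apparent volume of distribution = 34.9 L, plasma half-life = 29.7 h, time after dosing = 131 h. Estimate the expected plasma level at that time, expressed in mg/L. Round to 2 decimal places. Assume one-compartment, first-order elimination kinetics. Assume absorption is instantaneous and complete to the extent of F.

Amount reaching circulation = F × Dose = 0.96 × 859.0 = 824.6 mg
C₀ = F·Dose / Vd = 824.6 / 34.9 = 23.63 mg/L
k = ln2 / t½ = 0.693147 / 29.7 = 0.02334 h⁻¹
C = C₀ · e^(−k·t) = 23.63 × e^(−0.02334 × 131)
  = 23.63 × 0.04700 = 1.111 mg/L

1.11 mg/L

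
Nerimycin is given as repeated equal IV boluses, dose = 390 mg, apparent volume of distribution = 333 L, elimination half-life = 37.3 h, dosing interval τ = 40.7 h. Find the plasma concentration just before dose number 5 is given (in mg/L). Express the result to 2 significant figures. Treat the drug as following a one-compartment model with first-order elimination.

C₀ per dose = Dose / Vd = 390 / 333 = 1.171 mg/L
k = ln2 / t½ = 0.693147 / 37.3 = 0.01858 h⁻¹
Fraction remaining after one interval: r = e^(−kτ) = e^(−0.01858 × 40.7) = 0.4694
Before dose 5, 4 doses have been given (aged 1τ, 2τ, 3τ, 4τ).
C_trough = C₀ × (r + r² + … + r^4) = C₀ × r(1−r^4)/(1−r)
        = 1.171 × 0.4694 × (1 − 0.04855) / (1 − 0.4694) = 0.9856 mg/L

0.99 mg/L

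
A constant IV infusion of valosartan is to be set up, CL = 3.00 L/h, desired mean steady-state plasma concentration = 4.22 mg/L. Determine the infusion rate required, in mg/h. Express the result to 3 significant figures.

At steady state, infusion rate R₀ = Css × CL = 4.22 × 3.000 = 12.66 mg/h

12.7 mg/h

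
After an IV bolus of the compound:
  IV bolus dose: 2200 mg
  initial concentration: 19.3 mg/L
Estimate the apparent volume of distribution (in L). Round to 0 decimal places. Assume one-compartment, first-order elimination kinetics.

Vd = Dose / C₀ = 2200 / 19.3 = 114.0 L

114 L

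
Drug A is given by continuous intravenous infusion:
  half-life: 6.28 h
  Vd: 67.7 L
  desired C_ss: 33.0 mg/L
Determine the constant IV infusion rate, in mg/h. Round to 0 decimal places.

k = ln2 / t½ = 0.693147 / 6.28 = 0.1104 h⁻¹
CL = k × Vd = 0.1104 × 67.7 = 7.474 L/h
At steady state, infusion rate R₀ = Css × CL = 33.0 × 7.474 = 246.6 mg/h

247 mg/h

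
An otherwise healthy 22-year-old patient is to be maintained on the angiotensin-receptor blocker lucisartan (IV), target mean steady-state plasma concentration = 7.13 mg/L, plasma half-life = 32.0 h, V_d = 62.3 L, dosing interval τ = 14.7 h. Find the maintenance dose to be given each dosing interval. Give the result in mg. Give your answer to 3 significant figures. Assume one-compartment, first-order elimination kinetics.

k = ln2 / t½ = 0.693147 / 32.0 = 0.02166 h⁻¹
CL = k × Vd = 0.02166 × 62.3 = 1.349 L/h
At steady state, Dose/τ = Css × CL.
Dose = Css × CL × τ = 7.13 × 1.349 × 14.7 = 141.4 mg

141 mg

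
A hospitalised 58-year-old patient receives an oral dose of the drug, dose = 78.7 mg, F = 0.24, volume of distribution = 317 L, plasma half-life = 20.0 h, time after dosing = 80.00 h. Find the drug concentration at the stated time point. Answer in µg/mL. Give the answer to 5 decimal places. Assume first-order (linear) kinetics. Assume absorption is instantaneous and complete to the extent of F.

Amount reaching circulation = F × Dose = 0.24 × 78.70 = 18.89 mg
C₀ = F·Dose / Vd = 18.89 / 317 = 0.05959 mg/L
k = ln2 / t½ = 0.693147 / 20.0 = 0.03466 h⁻¹
t / t½ = 80.00 / 20.0 = 4 half-lives
C = C₀ × (1/2)^4 = 0.05959 × 0.06250 = 0.003724 mg/L
(0.003724 mg/L = 0.003724 µg/mL)

0.00372 µg/mL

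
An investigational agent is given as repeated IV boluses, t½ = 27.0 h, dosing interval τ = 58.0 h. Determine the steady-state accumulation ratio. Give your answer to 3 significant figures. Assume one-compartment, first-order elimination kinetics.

1.29

k = ln2 / t½ = 0.693147 / 27.0 = 0.02567 h⁻¹
e^(−kτ) = e^(−0.02567 × 58.0) = 0.2256
Accumulation ratio R = 1 / (1 − e^(−kτ)) = 1 / (1 − 0.2256) = 1.291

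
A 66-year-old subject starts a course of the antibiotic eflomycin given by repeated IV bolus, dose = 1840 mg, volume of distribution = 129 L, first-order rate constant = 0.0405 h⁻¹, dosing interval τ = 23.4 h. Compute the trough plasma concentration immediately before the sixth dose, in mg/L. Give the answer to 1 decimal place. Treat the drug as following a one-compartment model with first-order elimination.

8.9 mg/L

C₀ per dose = Dose / Vd = 1840 / 129 = 14.26 mg/L
Fraction remaining after one interval: r = e^(−kτ) = e^(−0.04050 × 23.4) = 0.3876
Before dose 6, 5 doses have been given (aged 1τ, 2τ, 3τ, 4τ, 5τ).
C_trough = C₀ × (r + r² + … + r^5) = C₀ × r(1−r^5)/(1−r)
        = 14.26 × 0.3876 × (1 − 0.008748) / (1 − 0.3876) = 8.946 mg/L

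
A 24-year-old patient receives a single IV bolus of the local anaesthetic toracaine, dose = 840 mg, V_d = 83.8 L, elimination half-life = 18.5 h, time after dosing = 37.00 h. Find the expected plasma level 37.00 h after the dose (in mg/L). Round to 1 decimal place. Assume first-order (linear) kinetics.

C₀ = Dose / Vd = 840.0 / 83.8 = 10.02 mg/L
k = ln2 / t½ = 0.693147 / 18.5 = 0.03747 h⁻¹
t / t½ = 37.00 / 18.5 = 2 half-lives
C = C₀ × (1/2)^2 = 10.02 × 0.2500 = 2.505 mg/L

2.5 mg/L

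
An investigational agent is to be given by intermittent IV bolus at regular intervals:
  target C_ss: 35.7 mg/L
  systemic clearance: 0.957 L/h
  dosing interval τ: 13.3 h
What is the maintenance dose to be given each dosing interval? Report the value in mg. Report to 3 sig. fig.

At steady state, Dose/τ = Css × CL.
Dose = Css × CL × τ = 35.7 × 0.9570 × 13.3 = 454.4 mg

454 mg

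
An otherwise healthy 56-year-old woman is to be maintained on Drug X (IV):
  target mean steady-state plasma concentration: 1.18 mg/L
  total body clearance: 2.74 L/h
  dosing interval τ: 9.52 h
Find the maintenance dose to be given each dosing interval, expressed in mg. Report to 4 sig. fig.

30.78 mg

At steady state, Dose/τ = Css × CL.
Dose = Css × CL × τ = 1.18 × 2.740 × 9.52 = 30.78 mg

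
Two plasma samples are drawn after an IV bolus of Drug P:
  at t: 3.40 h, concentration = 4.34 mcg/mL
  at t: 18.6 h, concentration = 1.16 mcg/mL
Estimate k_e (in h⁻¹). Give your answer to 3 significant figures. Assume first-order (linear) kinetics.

0.0868 h⁻¹

k = ln(C₁/C₂) / (t₂ − t₁) = ln(4.34/1.16) / (18.6 − 3.40)
  = 1.319 / 15.20 = 0.08678 h⁻¹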